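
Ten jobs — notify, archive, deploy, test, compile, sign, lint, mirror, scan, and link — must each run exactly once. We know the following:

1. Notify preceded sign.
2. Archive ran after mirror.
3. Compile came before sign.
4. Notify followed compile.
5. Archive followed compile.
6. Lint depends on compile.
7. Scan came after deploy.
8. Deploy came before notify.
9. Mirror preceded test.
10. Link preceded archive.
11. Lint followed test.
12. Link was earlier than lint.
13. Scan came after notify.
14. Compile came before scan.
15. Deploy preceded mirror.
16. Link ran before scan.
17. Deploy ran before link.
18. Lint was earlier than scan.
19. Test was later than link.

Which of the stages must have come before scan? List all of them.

Directly stated before scan: compile, deploy, link, lint, and notify.
Mirror reaches scan via mirror → test → lint → scan.
Test reaches scan via test → lint → scan.
No chain forces archive (or any of the others) ahead of scan.

compile, deploy, link, lint, mirror, notify, test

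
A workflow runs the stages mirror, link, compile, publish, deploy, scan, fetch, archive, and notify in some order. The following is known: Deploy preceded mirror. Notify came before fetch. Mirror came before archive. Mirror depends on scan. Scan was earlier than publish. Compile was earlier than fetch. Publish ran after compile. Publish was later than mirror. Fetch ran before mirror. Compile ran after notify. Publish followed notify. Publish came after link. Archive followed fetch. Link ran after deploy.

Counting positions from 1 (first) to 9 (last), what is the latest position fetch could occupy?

Fetch must come before archive, mirror, and publish — 3 stages forced after it.
Everything else can be placed before fetch in some valid order, so fetch can sit as late as position 9 − 3 = 6.

6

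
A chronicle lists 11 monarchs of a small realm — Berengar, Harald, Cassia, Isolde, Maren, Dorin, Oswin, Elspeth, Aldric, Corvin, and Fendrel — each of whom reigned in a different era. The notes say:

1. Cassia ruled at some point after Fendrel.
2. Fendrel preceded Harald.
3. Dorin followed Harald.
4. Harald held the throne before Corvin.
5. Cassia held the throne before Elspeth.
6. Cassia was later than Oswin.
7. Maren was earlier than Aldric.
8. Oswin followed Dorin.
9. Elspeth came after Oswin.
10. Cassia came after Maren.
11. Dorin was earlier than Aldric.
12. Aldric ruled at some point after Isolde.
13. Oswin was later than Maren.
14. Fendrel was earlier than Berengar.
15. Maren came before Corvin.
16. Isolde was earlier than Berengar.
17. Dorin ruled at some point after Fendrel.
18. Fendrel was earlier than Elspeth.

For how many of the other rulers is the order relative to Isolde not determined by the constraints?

Forced after Isolde: Aldric and Berengar.
That leaves Cassia, Corvin, Dorin, Elspeth, Fendrel, Harald, Maren, and Oswin with no forced order relative to Isolde — 8.

8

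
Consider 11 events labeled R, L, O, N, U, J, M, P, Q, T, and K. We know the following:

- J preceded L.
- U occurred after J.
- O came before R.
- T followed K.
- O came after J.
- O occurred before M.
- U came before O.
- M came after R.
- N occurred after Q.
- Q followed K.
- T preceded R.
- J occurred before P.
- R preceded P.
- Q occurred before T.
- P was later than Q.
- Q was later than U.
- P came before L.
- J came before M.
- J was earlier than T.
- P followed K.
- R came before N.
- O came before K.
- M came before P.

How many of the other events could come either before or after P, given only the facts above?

Forced before P: J, K, M, O, Q, R, T, and U; forced after P: L.
That leaves N with no forced order relative to P — 1.

1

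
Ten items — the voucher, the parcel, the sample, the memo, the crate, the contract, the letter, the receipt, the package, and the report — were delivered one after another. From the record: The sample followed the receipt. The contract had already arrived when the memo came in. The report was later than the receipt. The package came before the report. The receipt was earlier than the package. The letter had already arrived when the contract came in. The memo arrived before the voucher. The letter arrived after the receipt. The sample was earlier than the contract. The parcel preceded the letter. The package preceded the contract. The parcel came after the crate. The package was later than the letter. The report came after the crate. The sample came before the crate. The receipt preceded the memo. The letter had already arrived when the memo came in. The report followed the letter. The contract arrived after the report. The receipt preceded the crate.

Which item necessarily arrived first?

the receipt

The receipt has a chain of constraints placing it before every other item, so the receipt must be first.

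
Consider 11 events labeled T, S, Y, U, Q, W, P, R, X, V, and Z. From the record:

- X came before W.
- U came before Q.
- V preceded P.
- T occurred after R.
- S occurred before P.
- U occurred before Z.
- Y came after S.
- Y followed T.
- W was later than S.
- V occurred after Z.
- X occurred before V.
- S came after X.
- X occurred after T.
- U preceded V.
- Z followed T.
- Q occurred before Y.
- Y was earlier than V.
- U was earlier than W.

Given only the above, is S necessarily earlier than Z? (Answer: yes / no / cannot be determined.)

cannot be determined

No chain of stated constraints runs from S to Z, and none runs from Z to S either.
So the relative order of S and Z is not fixed by the given facts.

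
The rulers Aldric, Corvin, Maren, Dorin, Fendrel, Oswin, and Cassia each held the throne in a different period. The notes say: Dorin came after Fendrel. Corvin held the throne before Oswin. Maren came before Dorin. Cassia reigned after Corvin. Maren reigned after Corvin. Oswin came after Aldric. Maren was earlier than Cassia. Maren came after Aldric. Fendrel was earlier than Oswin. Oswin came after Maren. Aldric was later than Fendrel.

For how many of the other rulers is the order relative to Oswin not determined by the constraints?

2

Forced before Oswin: Aldric, Corvin, Fendrel, and Maren.
That leaves Cassia and Dorin with no forced order relative to Oswin — 2.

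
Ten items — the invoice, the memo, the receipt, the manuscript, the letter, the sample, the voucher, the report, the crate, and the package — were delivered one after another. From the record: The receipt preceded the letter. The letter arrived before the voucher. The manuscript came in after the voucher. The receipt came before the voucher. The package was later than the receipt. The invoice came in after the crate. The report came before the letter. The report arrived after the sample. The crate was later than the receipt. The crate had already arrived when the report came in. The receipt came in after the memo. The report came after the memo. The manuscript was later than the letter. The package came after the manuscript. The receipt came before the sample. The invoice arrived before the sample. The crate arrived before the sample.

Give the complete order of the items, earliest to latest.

The constraints fix every adjacent pair, so only one ordering works:
the memo → the receipt → the crate → the invoice → the sample → the report → the letter → the voucher → the manuscript → the package.

the memo, the receipt, the crate, the invoice, the sample, the report, the letter, the voucher, the manuscript, the package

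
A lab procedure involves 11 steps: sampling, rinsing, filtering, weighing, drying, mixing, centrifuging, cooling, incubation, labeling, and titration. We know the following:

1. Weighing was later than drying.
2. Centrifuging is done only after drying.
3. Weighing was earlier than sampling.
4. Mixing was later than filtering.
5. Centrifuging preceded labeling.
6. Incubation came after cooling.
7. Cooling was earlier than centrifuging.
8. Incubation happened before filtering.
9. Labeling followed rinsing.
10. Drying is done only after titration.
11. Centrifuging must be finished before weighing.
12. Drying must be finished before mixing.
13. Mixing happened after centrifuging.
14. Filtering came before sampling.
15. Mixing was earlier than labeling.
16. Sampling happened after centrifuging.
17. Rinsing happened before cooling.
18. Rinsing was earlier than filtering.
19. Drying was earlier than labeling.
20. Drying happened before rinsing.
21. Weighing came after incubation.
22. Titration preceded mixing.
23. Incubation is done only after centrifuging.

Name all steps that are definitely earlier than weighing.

centrifuging, cooling, drying, incubation, rinsing, titration

Directly stated before weighing: centrifuging, drying, and incubation.
Cooling reaches weighing via cooling → centrifuging → weighing.
Rinsing reaches weighing via rinsing → cooling → centrifuging → weighing.
Titration reaches weighing via titration → drying → weighing.
No chain forces filtering (or any of the others) ahead of weighing.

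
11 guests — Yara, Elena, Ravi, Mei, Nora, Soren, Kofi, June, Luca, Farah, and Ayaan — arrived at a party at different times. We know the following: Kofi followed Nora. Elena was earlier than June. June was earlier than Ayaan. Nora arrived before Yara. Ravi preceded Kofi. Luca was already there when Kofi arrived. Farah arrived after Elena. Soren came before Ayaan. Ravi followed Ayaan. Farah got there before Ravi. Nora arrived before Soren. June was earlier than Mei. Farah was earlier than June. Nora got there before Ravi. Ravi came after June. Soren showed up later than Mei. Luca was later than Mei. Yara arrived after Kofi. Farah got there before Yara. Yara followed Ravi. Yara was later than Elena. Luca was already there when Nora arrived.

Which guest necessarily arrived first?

Elena

Elena has a chain of constraints placing them before every other guest, so Elena must be first.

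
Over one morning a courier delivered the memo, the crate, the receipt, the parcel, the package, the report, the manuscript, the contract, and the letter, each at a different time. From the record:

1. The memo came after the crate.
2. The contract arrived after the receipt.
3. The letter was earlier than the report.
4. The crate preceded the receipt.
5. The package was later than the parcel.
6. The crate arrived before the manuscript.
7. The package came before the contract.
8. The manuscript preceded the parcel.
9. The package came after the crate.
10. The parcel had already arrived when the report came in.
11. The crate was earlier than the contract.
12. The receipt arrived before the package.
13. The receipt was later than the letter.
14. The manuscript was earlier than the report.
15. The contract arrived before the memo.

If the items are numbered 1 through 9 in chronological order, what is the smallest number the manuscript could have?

2

The crate must come before the manuscript — 1 forced predecessor.
Nothing else is forced ahead of the manuscript, so its earliest slot is position 1 + 1 = 2.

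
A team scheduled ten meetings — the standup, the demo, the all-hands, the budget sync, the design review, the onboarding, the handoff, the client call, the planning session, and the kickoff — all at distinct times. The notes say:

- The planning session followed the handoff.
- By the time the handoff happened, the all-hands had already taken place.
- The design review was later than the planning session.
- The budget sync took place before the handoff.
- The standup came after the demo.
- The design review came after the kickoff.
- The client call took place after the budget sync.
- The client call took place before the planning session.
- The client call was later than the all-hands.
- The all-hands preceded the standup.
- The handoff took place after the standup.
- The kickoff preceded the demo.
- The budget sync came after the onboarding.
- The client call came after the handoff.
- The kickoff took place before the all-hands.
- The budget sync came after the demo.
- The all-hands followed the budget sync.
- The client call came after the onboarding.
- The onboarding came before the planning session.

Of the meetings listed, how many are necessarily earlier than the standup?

Directly stated before the standup: the all-hands and the demo.
The budget sync reaches the standup via the budget sync → the all-hands → the standup.
The kickoff reaches the standup via the kickoff → the demo → the standup.
The onboarding reaches the standup via the onboarding → the budget sync → the all-hands → the standup.
That's the all-hands, the budget sync, the demo, the kickoff, and the onboarding — 5 in all.

5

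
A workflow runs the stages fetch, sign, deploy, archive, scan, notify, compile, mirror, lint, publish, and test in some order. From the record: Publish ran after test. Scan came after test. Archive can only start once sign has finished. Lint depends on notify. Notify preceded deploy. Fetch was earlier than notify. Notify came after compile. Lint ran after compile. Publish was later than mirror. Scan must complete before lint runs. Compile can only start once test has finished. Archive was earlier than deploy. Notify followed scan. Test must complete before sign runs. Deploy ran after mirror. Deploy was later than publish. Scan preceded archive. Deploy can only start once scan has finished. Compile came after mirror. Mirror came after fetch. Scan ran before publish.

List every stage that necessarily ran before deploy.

Directly stated before deploy: archive, mirror, notify, publish, and scan.
Compile reaches deploy via compile → notify → deploy.
Fetch reaches deploy via fetch → mirror → deploy.
Sign reaches deploy via sign → archive → deploy.
Likewise test reaches deploy by chaining the stated constraints.
No chain forces lint ahead of deploy.

archive, compile, fetch, mirror, notify, publish, scan, sign, test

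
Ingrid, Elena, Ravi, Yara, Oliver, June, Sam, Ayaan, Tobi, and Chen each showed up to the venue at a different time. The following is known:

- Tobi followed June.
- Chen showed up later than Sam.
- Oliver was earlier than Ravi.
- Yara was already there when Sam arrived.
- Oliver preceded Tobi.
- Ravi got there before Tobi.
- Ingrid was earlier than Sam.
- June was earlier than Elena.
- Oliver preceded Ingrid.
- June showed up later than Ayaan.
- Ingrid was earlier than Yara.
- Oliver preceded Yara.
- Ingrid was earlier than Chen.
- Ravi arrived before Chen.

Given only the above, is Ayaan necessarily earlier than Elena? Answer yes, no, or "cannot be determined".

Chain the constraints: Ayaan → June → Elena. Each link is directly stated, so Ayaan comes before Elena.

yes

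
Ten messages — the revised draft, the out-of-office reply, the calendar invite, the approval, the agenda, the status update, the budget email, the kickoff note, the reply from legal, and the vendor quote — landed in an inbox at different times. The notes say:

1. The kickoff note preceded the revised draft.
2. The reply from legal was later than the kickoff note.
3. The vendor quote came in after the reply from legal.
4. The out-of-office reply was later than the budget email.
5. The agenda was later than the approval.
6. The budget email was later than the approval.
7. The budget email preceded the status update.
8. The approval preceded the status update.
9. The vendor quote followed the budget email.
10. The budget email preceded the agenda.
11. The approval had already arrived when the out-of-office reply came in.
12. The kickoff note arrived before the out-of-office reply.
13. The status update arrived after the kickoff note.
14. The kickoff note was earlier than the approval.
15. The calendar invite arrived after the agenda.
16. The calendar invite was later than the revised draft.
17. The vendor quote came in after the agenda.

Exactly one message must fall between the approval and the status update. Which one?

the budget email

Tracing the constraints gives the approval → the budget email → the status update, so the budget email sits after the approval and before the status update.
No other message is forced both after the approval and before the status update.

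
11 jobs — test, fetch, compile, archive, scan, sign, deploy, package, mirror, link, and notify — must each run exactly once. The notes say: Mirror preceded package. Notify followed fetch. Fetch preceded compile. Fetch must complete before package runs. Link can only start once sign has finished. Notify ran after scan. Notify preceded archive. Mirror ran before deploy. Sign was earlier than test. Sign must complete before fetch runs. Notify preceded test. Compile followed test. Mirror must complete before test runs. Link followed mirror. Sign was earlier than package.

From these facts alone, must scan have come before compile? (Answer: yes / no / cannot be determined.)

yes

Chain the constraints: scan → notify → test → compile. Each link is directly stated, so scan comes before compile.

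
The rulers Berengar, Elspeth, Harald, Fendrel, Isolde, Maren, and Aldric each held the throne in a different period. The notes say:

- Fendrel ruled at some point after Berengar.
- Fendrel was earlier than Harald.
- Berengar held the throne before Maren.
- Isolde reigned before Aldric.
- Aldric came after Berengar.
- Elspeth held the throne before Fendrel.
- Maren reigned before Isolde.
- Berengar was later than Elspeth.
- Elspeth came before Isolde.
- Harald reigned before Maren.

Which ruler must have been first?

Elspeth has a chain of constraints placing them before every other ruler, so Elspeth must be first.

Elspeth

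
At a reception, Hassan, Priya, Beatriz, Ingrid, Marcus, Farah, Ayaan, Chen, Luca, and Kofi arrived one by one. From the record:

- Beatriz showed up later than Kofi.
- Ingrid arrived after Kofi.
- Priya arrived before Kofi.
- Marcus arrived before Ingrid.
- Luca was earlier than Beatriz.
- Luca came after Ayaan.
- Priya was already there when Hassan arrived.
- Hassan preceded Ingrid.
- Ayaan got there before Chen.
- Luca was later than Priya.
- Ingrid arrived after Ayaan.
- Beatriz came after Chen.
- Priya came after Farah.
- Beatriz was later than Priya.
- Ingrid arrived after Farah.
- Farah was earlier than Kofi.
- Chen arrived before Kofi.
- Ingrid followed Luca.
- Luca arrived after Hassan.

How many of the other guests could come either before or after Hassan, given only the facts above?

4

Forced before Hassan: Farah and Priya; forced after Hassan: Beatriz, Ingrid, and Luca.
That leaves Ayaan, Chen, Kofi, and Marcus with no forced order relative to Hassan — 4.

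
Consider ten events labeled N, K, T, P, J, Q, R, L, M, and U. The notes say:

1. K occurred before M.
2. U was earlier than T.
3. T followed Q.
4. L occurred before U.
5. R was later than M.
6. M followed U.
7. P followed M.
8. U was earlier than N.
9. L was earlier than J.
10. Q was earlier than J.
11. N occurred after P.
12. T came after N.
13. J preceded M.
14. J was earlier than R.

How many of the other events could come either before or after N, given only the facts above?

1

Forced before N: J, K, L, M, P, Q, and U; forced after N: T.
That leaves R with no forced order relative to N — 1.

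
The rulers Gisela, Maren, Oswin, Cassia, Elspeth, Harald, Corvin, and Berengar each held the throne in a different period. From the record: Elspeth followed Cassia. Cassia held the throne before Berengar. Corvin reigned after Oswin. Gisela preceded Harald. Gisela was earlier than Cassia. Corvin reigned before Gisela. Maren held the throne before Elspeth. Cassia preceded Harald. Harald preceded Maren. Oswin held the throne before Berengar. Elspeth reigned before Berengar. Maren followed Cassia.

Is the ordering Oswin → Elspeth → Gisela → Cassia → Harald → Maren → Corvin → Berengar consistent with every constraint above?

The constraints require Cassia before Elspeth, but in the proposed sequence Elspeth appears ahead of Cassia. That one violation is enough.

no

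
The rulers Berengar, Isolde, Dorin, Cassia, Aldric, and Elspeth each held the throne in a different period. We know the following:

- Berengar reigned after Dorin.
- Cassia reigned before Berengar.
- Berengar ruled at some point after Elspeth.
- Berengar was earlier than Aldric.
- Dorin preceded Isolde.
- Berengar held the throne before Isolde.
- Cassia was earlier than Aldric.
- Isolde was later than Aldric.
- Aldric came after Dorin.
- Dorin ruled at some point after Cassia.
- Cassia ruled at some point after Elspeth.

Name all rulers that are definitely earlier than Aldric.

Directly stated before Aldric: Berengar, Cassia, and Dorin.
Elspeth reaches Aldric via Elspeth → Cassia → Aldric.
No chain forces Isolde ahead of Aldric.

Berengar, Cassia, Dorin, Elspeth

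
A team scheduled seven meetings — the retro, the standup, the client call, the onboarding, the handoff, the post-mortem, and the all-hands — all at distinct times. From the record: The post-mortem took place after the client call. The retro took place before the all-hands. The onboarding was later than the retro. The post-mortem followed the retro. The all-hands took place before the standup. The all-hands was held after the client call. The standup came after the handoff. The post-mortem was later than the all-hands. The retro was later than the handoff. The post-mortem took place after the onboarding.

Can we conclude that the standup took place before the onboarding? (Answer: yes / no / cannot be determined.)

cannot be determined

No chain of stated constraints runs from the standup to the onboarding, and none runs from the onboarding to the standup either.
So the relative order of the standup and the onboarding is not fixed by the given facts.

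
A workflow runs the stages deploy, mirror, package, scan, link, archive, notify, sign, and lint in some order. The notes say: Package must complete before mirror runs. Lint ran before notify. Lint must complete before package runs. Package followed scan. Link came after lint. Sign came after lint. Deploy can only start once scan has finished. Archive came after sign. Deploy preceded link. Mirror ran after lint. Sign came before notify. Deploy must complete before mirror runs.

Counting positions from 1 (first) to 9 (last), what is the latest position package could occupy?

Package must come before mirror — 1 stage forced after it.
Everything else can be placed before package in some valid order, so package can sit as late as position 9 − 1 = 8.

8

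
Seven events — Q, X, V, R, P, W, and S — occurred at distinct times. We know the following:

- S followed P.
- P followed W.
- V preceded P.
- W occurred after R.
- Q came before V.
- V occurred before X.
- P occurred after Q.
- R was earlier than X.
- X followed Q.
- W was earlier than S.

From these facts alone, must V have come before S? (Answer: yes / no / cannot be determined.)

yes

Chain the constraints: V → P → S. Each link is directly stated, so V comes before S.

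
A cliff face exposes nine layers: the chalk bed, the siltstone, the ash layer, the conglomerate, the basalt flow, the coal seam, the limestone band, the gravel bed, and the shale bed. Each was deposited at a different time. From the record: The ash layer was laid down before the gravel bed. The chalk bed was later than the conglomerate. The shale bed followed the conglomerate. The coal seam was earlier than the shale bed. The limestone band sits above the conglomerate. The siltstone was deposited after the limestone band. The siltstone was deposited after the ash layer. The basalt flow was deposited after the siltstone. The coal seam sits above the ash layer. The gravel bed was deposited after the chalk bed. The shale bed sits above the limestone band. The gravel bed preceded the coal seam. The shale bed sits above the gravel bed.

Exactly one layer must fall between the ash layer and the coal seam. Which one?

the gravel bed

Tracing the constraints gives the ash layer → the gravel bed → the coal seam, so the gravel bed sits after the ash layer and before the coal seam.
No other layer is forced both after the ash layer and before the coal seam.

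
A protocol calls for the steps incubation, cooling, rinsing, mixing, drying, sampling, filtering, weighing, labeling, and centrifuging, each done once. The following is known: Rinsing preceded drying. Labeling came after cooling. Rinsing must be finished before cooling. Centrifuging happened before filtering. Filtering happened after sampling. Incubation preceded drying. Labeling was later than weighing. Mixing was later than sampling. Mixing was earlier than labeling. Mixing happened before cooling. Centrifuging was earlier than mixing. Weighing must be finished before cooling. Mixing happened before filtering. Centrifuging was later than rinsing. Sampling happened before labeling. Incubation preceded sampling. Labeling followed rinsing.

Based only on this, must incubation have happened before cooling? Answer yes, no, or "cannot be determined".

yes

Chain the constraints: incubation → sampling → mixing → cooling. Each link is directly stated, so incubation comes before cooling.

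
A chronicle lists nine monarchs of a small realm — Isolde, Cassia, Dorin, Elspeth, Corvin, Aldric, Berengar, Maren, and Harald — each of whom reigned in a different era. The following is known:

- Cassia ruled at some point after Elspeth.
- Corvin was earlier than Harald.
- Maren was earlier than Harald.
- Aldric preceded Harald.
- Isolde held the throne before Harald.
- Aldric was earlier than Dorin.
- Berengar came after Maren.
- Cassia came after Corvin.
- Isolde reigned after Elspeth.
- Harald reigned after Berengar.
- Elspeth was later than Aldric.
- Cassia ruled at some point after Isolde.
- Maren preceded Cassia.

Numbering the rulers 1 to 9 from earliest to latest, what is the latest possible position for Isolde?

Isolde must come before Cassia and Harald — 2 rulers forced after them.
Everything else can be placed before Isolde in some valid order, so Isolde can sit as late as position 9 − 2 = 7.

7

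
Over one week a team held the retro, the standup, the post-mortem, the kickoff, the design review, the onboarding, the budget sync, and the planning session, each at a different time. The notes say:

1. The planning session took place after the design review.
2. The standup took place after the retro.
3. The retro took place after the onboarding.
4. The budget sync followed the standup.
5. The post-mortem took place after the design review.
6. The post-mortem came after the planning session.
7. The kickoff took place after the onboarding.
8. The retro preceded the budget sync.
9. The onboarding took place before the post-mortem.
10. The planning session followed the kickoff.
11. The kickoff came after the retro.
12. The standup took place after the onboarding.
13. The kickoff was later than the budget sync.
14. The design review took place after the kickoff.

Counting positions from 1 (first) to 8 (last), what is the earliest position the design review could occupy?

6

The budget sync, the kickoff, the onboarding, the retro, and the standup must all come before the design review — 5 forced predecessors.
Nothing else is forced ahead of the design review, so its earliest slot is position 5 + 1 = 6.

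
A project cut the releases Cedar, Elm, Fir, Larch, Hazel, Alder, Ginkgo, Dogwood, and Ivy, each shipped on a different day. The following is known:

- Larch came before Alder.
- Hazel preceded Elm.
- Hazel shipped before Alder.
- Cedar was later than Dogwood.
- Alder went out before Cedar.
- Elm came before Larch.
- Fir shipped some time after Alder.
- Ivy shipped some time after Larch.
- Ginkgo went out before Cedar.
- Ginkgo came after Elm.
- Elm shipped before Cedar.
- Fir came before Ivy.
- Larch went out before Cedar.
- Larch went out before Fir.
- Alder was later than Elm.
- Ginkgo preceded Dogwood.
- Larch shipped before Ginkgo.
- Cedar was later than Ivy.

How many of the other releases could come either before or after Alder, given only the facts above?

2

Forced before Alder: Elm, Hazel, and Larch; forced after Alder: Cedar, Fir, and Ivy.
That leaves Dogwood and Ginkgo with no forced order relative to Alder — 2.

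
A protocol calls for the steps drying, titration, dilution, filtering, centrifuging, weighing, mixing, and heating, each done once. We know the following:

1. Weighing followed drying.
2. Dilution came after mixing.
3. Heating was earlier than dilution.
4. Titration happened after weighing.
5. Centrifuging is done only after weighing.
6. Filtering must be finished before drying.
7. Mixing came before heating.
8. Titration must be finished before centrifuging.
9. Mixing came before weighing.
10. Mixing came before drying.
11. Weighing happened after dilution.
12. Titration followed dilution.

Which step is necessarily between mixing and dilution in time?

heating

Tracing the constraints gives mixing → heating → dilution, so heating sits after mixing and before dilution.
No other step is forced both after mixing and before dilution.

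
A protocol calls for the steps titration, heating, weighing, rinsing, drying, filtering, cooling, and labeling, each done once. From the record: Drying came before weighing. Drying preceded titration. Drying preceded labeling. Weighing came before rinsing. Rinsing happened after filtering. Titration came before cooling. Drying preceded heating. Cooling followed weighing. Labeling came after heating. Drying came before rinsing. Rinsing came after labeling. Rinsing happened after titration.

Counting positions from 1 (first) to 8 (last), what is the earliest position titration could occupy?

Drying must come before titration — 1 forced predecessor.
Nothing else is forced ahead of titration, so its earliest slot is position 1 + 1 = 2.

2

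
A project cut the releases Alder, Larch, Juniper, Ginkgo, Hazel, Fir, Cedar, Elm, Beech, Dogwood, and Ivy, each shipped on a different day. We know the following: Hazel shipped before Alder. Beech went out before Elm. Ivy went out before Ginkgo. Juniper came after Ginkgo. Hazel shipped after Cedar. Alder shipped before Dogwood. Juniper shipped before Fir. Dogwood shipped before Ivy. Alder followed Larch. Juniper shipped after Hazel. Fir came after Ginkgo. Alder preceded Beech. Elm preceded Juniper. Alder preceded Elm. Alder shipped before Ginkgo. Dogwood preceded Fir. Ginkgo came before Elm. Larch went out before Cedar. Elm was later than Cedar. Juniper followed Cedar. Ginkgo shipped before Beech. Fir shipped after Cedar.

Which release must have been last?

Every other release has a chain of constraints placing it before Fir, so Fir is last.

Fir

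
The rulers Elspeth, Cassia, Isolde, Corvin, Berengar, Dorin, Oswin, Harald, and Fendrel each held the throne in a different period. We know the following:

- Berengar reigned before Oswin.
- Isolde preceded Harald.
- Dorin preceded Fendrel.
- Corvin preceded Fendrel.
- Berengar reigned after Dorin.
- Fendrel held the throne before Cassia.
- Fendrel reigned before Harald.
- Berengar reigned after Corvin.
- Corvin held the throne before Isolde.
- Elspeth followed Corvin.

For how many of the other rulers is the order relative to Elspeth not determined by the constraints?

Forced before Elspeth: Corvin.
That leaves Berengar, Cassia, Dorin, Fendrel, Harald, Isolde, and Oswin with no forced order relative to Elspeth — 7.

7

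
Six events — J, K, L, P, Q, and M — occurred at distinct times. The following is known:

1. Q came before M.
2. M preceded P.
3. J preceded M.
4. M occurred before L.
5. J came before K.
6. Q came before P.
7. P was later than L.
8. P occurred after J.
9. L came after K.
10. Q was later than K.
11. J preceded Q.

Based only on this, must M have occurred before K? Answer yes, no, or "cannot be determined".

Tracing the constraints gives K → Q → M, so K must come before M.
That means M cannot be before K.

no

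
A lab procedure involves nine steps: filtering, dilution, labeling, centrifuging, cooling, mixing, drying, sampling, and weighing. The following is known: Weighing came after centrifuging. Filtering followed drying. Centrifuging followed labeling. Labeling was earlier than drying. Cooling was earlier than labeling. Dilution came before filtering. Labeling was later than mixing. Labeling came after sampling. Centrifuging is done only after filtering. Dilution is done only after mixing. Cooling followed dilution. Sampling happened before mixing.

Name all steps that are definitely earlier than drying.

cooling, dilution, labeling, mixing, sampling

Directly stated before drying: labeling.
Cooling reaches drying via cooling → labeling → drying.
Dilution reaches drying via dilution → cooling → labeling → drying.
Mixing reaches drying via mixing → labeling → drying.
Likewise sampling reaches drying by chaining the stated constraints.
No chain forces weighing (or any of the others) ahead of drying.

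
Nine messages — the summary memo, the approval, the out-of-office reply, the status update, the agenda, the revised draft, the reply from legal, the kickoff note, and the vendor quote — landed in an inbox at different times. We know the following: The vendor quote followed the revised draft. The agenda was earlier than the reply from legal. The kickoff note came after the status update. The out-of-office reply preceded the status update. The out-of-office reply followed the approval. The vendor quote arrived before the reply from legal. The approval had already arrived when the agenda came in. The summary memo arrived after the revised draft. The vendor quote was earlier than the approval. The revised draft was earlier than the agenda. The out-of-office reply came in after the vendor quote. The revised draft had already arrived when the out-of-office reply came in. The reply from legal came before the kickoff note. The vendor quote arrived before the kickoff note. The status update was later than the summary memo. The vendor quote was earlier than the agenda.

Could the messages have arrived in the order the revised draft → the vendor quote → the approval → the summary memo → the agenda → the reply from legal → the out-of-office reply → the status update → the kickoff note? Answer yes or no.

yes

Check each stated constraint against the proposed order — e.g. the revised draft is ahead of the out-of-office reply; the vendor quote is ahead of the kickoff note. Every pair is in the required order; nothing is violated.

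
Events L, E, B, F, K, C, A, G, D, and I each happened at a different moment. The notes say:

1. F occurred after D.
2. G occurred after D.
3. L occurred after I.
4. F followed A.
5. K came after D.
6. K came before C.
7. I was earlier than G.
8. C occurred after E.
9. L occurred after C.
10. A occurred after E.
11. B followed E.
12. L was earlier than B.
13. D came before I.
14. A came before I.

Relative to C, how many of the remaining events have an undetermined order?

4

Forced before C: D, E, and K; forced after C: B and L.
That leaves A, F, G, and I with no forced order relative to C — 4.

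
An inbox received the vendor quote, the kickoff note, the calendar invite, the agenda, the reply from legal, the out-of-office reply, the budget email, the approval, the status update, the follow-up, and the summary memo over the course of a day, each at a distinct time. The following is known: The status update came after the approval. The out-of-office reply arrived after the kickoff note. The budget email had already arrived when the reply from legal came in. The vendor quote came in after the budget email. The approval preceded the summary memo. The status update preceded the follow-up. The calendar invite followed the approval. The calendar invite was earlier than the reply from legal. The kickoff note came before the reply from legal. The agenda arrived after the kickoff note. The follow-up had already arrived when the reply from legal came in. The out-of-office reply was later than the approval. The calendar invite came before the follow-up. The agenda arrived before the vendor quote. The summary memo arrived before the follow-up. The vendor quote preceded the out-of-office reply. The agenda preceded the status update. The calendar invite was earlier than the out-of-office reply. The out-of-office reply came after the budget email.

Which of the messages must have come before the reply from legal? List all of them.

Directly stated before the reply from legal: the budget email, the calendar invite, the follow-up, and the kickoff note.
The agenda reaches the reply from legal via the agenda → the status update → the follow-up → the reply from legal.
The approval reaches the reply from legal via the approval → the calendar invite → the reply from legal.
The status update reaches the reply from legal via the status update → the follow-up → the reply from legal.
Likewise the summary memo reaches the reply from legal by chaining the stated constraints.
No chain forces the out-of-office reply (or any of the others) ahead of the reply from legal.

the agenda, the approval, the budget email, the calendar invite, the follow-up, the kickoff note, the status update, the summary memo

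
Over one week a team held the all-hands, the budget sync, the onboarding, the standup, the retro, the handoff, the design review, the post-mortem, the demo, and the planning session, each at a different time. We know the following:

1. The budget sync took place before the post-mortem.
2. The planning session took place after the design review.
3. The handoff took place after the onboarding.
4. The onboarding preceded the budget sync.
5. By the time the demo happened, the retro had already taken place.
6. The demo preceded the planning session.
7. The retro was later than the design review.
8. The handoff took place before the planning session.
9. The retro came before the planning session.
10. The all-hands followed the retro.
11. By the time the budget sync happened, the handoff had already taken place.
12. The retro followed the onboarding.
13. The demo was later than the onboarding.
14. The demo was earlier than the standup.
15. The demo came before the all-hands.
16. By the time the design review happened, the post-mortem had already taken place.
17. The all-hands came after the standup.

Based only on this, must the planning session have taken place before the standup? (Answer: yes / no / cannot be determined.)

cannot be determined

No chain of stated constraints runs from the planning session to the standup, and none runs from the standup to the planning session either.
So the relative order of the planning session and the standup is not fixed by the given facts.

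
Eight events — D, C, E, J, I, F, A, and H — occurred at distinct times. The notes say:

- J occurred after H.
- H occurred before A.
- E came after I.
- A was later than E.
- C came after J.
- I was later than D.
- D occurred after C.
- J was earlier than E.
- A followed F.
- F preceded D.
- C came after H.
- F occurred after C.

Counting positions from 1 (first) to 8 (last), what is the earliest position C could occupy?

3

H and J must both come before C — 2 forced predecessors.
Nothing else is forced ahead of C, so its earliest slot is position 2 + 1 = 3.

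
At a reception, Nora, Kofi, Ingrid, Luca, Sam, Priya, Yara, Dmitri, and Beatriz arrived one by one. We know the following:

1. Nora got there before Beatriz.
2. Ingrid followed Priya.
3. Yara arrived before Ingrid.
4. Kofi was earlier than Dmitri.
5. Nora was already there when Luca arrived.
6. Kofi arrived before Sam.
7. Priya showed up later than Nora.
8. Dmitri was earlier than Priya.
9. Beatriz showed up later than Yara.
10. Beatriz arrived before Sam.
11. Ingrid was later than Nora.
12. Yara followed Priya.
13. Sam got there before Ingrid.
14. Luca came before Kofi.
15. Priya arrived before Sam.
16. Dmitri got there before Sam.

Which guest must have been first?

Nora has a chain of constraints placing them before every other guest, so Nora must be first.

Nora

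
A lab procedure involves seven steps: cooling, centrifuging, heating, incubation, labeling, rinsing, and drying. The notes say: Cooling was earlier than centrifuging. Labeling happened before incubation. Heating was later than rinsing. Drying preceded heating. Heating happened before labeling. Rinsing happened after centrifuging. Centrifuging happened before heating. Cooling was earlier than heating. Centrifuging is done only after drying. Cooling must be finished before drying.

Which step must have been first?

cooling

Cooling has a chain of constraints placing it before every other step, so cooling must be first.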